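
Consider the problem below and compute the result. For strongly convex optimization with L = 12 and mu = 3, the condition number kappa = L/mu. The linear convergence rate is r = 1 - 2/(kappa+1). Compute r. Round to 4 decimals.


Step 1: Compute the condition number.
kappa = L/mu = 12/3 = 4.0
Step 2: Compute the convergence rate.
r = 1 - 2/(kappa + 1) = 1 - 2*mu/(L + mu) = (L - mu)/(L + mu) = 9/15 = 0.6


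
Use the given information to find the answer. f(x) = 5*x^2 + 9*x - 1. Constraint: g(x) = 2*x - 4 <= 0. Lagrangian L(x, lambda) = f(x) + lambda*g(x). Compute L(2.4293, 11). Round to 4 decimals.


Step 1: Evaluate f(x).
f(2.4293) = 5*2.4293^2 + 9*2.4293 - 1 = 50.3712
Step 2: Evaluate g(x).
g(2.4293) = 2*2.4293 - 4 = 0.8586
Step 3: Compute Lagrangian.
L = 50.3712 + 11*0.8586 = 59.8158


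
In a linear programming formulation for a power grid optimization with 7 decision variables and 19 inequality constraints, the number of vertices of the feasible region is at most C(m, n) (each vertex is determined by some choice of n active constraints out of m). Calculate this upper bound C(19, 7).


Each vertex corresponds to some choice of n active constraints out of m, so the number of vertices is at most C(m, n) = m! / (n!(m-n)!).
m = 19, n = 7
Numerator: 19 * 18 * 17 * 16 * 15 * 14 * 13
Denominator: 7! = 5040
C(19, 7) = 50388


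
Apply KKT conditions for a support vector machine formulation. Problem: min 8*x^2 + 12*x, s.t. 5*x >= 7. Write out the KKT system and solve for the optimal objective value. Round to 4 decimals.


Step 1: Try lambda = 0 (constraint inactive).
x_unc = -12/(2*8) = -0.75
Check: 5*-0.75 = -3.75 < 7 -- violated!
Step 2: Constraint must be active: 5*x = 7
x* = 7/5 = 1.4
lambda = (2*8*1.4 + 12)/5 = 6.88
Step 3: Compute optimal value.
f(x*) = 8*1.4^2 + 12*1.4 = 32.48


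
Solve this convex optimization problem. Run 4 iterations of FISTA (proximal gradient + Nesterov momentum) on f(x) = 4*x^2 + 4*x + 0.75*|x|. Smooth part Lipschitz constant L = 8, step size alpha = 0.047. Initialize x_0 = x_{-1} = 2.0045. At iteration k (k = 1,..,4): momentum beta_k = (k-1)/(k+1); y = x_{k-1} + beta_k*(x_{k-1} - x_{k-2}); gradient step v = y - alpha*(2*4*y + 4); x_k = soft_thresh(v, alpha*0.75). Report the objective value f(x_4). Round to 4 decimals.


FISTA on f(x) = 4*x^2 + 4*x + 0.75*|x|
L = 8, alpha = 0.047
Iteration 1: beta = 0.0, y = 2.0045 + 0.0*(2.0045 - 2.0045) = 2.0045
  grad(y) = 20.036, v = y - alpha*grad = 1.0628
  prox(v) = soft_thresh(1.0628, 0.0353) = 1.0276
Iteration 2: beta = 0.3333, y = 1.0276 + 0.3333*(1.0276 - 2.0045) = 0.7019
  grad(y) = 9.6153, v = y - alpha*grad = 0.25
  prox(v) = soft_thresh(0.25, 0.0353) = 0.2147
Iteration 3: beta = 0.5, y = 0.2147 + 0.5*(0.2147 - 1.0276) = -0.1917
  grad(y) = 2.4667, v = y - alpha*grad = -0.3076
  prox(v) = soft_thresh(-0.3076, 0.0353) = -0.2723
Iteration 4: beta = 0.6, y = -0.2723 + 0.6*(-0.2723 - 0.2147) = -0.5646
  grad(y) = -0.5168, v = y - alpha*grad = -0.5403
  prox(v) = soft_thresh(-0.5403, 0.0353) = -0.5051
f(x_4) = 4*(-0.5051)^2 + 4*(-0.5051) + 0.75*|-0.5051| = -0.6211


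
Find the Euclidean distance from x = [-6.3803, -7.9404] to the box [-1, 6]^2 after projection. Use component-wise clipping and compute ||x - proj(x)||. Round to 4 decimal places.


Project each component onto [-1, 6].
clip(-6.3803) = -1.0, clip(-7.9404) = -1.0
Projection = [-1.0, -1.0]
Squared diffs: [28.9476, 48.1692]
Distance = sqrt(77.1168) = 8.7816


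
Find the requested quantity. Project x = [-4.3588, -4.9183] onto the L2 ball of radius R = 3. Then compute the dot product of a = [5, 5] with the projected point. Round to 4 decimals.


Step 1: Compute ||x|| (intermediates to 6 decimals).
||x|| = sqrt((-4.3588)^2 + (-4.9183)^2) = 6.57182
Step 2: Project.
Since ||x|| > R, scale = R/||x|| = 3/6.57182 = 0.456495, proj(x) = scale * x
proj(x) = [-1.98977, -2.245179]
Step 3: Dot product.
a^T * proj(x) = 5*(-1.98977) + 5*(-2.245179) = -21.1747


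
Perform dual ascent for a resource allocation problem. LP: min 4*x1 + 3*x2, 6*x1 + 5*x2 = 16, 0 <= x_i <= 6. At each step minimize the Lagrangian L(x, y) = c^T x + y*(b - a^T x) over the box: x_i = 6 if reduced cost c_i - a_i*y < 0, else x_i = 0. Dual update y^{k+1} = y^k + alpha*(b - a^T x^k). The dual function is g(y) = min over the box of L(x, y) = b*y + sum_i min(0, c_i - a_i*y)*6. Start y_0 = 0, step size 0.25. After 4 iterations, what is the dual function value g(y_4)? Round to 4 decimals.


Dual ascent for LP: min 4*x1 + 3*x2, 6*x1 + 5*x2 = 16, 0 <= x_i <= 6
Step 1: y^k = 0.0, reduced costs: (4.0, 3.0)
  x^k = (0.0, 0.0), subgradient = b - a^T x = 16.0
  y^{k+1} = 0.0 + 0.25*16.0 = 4.0
Step 2: y^k = 4.0, reduced costs: (-20.0, -17.0)
  x^k = (6.0, 6.0), subgradient = b - a^T x = -50.0
  y^{k+1} = 4.0 + 0.25*-50.0 = -8.5
Step 3: y^k = -8.5, reduced costs: (55.0, 45.5)
  x^k = (0.0, 0.0), subgradient = b - a^T x = 16.0
  y^{k+1} = -8.5 + 0.25*16.0 = -4.5
Step 4: y^k = -4.5, reduced costs: (31.0, 25.5)
  x^k = (0.0, 0.0), subgradient = b - a^T x = 16.0
  y^{k+1} = -4.5 + 0.25*16.0 = -0.5
Dual objective at y_4 = -0.5: reduced costs (7.0, 5.5), box minimizer x = (0.0, 0.0)
g(y_4) = b*y + (c1 - a1*y)*x1 + (c2 - a2*y)*x2 = 16*(-0.5) + 7.0*0.0 + 5.5*0.0 = -8.0 + 0.0 + 0.0 = -8.0


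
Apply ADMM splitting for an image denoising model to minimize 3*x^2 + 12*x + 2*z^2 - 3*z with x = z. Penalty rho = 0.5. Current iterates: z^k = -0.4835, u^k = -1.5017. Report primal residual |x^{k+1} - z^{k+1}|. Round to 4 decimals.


ADMM iteration with rho = 0.5, z^k = -0.4835, u^k = -1.5017
Step 1: x-update.
Minimize 3*x^2 + 12*x + (0.5/2)*(x + 0.4835 - 1.5017)^2
FOC: (2*3 + 0.5)*x = -12 + 0.5*(-0.4835 + 1.5017)
x^{k+1} = -1.7678
Step 2: z-update.
Minimize 2*z^2 - 3*z + (0.5/2)*(-1.7678 - z - 1.5017)^2
FOC: (2*2 + 0.5)*z = 3 + 0.5*(-1.7678 - 1.5017)
z^{k+1} = 0.3034
Step 3: u-update.
u^{k+1} = -1.5017 - 1.7678 - 0.3034 = -3.5729
Step 4: Primal residual = |-1.7678 - 0.3034| = 2.0712


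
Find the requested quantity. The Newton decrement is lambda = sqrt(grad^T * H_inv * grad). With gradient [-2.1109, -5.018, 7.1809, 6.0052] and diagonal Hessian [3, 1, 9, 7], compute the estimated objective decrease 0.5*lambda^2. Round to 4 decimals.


Step 1: H is diagonal, so H^(-1) * g = [-0.7036, -5.018, 0.7979, 0.8579].
Step 2: g^T H^(-1) g = sum_i g_i^2 / H_ii
  = (-2.1109)^2/3 + (-5.018)^2/1 + (7.1809)^2/9 + (6.0052)^2/7
  = 1.4853 + 25.1803 + 5.7295 + 5.1518 = 37.5469
Step 3: Objective decrease = 0.5 * g^T H^(-1) g = 18.7734


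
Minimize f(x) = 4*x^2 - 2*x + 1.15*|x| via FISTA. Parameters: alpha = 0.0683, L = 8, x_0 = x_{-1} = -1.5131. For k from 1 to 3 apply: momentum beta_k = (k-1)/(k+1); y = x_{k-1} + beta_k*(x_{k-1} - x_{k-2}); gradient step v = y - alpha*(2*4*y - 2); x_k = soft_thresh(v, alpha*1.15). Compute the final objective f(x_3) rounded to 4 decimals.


FISTA on f(x) = 4*x^2 - 2*x + 1.15*|x|
L = 8, alpha = 0.0683
Iteration 1: beta = 0.0, y = -1.5131 + 0.0*(-1.5131 + 1.5131) = -1.5131
  grad(y) = -14.1048, v = y - alpha*grad = -0.5497
  prox(v) = soft_thresh(-0.5497, 0.0785) = -0.4712
Iteration 2: beta = 0.3333, y = -0.4712 + 0.3333*(-0.4712 + 1.5131) = -0.1239
  grad(y) = -2.9912, v = y - alpha*grad = 0.0804
  prox(v) = soft_thresh(0.0804, 0.0785) = 0.0019
Iteration 3: beta = 0.5, y = 0.0019 + 0.5*(0.0019 + 0.4712) = 0.2384
  grad(y) = -0.0929, v = y - alpha*grad = 0.2447
  prox(v) = soft_thresh(0.2447, 0.0785) = 0.1662
f(x_3) = 4*0.1662^2 - 2*0.1662 + 1.15*|0.1662| = -0.0308


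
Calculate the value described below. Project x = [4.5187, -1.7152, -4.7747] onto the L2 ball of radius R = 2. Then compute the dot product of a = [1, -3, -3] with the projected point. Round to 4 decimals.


Step 1: Compute ||x|| (intermediates to 6 decimals).
||x|| = sqrt(4.5187^2 + (-1.7152)^2 + (-4.7747)^2) = 6.793992
Step 2: Project.
Since ||x|| > R, scale = R/||x|| = 2/6.793992 = 0.294378, proj(x) = scale * x
proj(x) = [1.330206, -0.504917, -1.405567]
Step 3: Dot product.
a^T * proj(x) = 1*1.330206 - 3*(-0.504917) - 3*(-1.405567) = 7.0617


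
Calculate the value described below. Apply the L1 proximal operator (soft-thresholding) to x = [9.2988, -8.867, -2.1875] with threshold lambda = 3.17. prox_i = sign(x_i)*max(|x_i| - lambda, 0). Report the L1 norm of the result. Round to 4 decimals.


Soft-thresholding with lambda = 3.17:
prox(9.2988) = sign(9.2988)*max(|9.2988| - 3.17, 0) = 6.1288
prox(-8.867) = sign(-8.867)*max(|-8.867| - 3.17, 0) = -5.697
prox(-2.1875) = sign(-2.1875)*max(|-2.1875| - 3.17, 0) = 0.0
prox(x) = [6.1288, -5.697, 0.0]
||prox(x)||_1 = 6.1288 + 5.697 + 0.0 = 11.8258


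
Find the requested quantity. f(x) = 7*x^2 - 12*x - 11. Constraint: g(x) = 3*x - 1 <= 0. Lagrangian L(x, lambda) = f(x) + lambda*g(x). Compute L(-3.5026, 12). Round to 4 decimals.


Step 1: Evaluate f(x).
f(-3.5026) = 7*(-3.5026)^2 - 12*(-3.5026) - 11 = 116.9086
Step 2: Evaluate g(x).
g(-3.5026) = 3*-3.5026 - 1 = -11.5078
Step 3: Compute Lagrangian.
L = 116.9086 + 12*-11.5078 = -21.185


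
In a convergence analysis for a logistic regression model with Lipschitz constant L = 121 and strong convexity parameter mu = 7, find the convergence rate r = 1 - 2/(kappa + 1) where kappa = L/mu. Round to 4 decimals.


Step 1: Compute the condition number.
kappa = L/mu = 121/7 = 17.2857
Step 2: Compute the convergence rate.
r = 1 - 2/(kappa + 1) = 1 - 2*mu/(L + mu) = (L - mu)/(L + mu) = 114/128 = 0.8906


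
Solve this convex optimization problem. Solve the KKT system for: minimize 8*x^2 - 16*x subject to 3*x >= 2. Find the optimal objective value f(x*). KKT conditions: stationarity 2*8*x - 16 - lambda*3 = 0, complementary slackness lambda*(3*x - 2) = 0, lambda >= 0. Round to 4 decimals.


Step 1: Try lambda = 0 (constraint inactive).
Stationarity: 2*8*x - 16 = 0
x* = 16/(2*8) = 1.0
Check constraint: 3*1.0 = 3.0 >= 2 -- satisfied.
Step 2: Compute optimal value.
f(x*) = 8*1.0^2 - 16*1.0 = -8.0


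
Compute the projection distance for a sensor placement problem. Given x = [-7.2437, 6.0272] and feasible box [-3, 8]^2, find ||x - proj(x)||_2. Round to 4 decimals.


Project each component onto [-3, 8].
clip(-7.2437) = -3.0, clip(6.0272) = 6.0272
Projection = [-3.0, 6.0272]
Squared diffs: [18.009, 0.0]
Distance = sqrt(18.009) = 4.2437


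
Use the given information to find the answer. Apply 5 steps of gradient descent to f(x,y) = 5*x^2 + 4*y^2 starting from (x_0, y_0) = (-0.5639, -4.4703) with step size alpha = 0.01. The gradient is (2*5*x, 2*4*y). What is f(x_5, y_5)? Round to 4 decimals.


Gradient descent on f(x,y) = 5*x^2 + 4*y^2.
Starting point: (-0.5639, -4.4703), alpha = 0.01
Step 1: grad_x = 2*5*-0.5639 = -5.639, grad_y = 2*4*-4.4703 = -35.7624
  x_1 = -0.5639 - 0.01*-5.639 = -0.5075
  y_1 = -4.4703 - 0.01*-35.7624 = -4.1127
Step 2: grad_x = 2*5*-0.5075 = -5.0751, grad_y = 2*4*-4.1127 = -32.9014
  x_2 = -0.5075 - 0.01*-5.0751 = -0.4568
  y_2 = -4.1127 - 0.01*-32.9014 = -3.7837
Step 3: grad_x = 2*5*-0.4568 = -4.5676, grad_y = 2*4*-3.7837 = -30.2693
  x_3 = -0.4568 - 0.01*-4.5676 = -0.4111
  y_3 = -3.7837 - 0.01*-30.2693 = -3.481
Step 4: grad_x = 2*5*-0.4111 = -4.1108, grad_y = 2*4*-3.481 = -27.8478
  x_4 = -0.4111 - 0.01*-4.1108 = -0.37
  y_4 = -3.481 - 0.01*-27.8478 = -3.2025
Step 5: grad_x = 2*5*-0.37 = -3.6997, grad_y = 2*4*-3.2025 = -25.6199
  x_5 = -0.37 - 0.01*-3.6997 = -0.333
  y_5 = -3.2025 - 0.01*-25.6199 = -2.9463
f(-0.333, -2.9463) = 5*(-0.333)^2 + 4*(-2.9463)^2 = 35.2769


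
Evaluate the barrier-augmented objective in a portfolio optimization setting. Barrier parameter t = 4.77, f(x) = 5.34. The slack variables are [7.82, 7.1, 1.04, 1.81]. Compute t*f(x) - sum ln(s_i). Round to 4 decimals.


Step 1: Compute log-barrier.
ln values: [2.0567, 1.9601, 0.0392, 0.5933]
phi = -(2.0567 + 1.9601 + 0.0392 + 0.5933) = -4.6493
Step 2: Compute augmented objective.
t*f(x) = 4.77*5.34 = 25.4718
Total = 25.4718 - 4.6493 = 20.8225


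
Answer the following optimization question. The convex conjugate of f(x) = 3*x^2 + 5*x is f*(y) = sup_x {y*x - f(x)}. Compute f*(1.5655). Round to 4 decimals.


f*(y) = sup_x {y*x - a*x^2 - b*x} = sup_x {(y-b)*x - a*x^2}
FOC: (y - b) - 2a*x = 0 => x* = (y - b)/(2a)
x* = (1.5655 - 5)/(2*3) = -0.5724
f*(1.5655) = (y-b)^2/(4a) = (1.5655 - 5)^2/(4*3)
= 11.7958/12 = 0.983


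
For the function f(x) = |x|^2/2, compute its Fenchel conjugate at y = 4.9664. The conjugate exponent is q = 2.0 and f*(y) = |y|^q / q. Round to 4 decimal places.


The conjugate exponent q satisfies 1/p + 1/q = 1.
p = 2, so q = 2/(2 - 1) = 2.0
|y|^q = 4.9664^2.0 = 24.6651
f*(4.9664) = 24.6651 / 2.0 = 12.3326


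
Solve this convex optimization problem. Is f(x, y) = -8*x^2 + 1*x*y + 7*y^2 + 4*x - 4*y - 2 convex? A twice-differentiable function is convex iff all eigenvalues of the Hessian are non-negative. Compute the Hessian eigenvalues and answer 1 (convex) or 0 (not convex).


The Hessian of f(x,y) = -8*x^2 + 1*x*y + 7*y^2 + 4*x - 4*y - 2 is:
H = [[-16, 1], [1, 14]]
Trace = -16 + 14 = -2
Determinant = -16*14 - (1)^2 = -225
Discriminant = (-2)^2 - 4*-225 = 904.0
Eigenvalues: lambda_1 = -16.0333, lambda_2 = 14.0333
The function is not convex.

0


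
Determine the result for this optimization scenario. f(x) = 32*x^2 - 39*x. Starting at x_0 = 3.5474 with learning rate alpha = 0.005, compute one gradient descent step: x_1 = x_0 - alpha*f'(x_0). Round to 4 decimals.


We compute the gradient at x_0 and apply the update.
f'(x) = 64*x - 39
f'(3.5474) = 64*3.5474 - 39 = 188.0336
x_1 = 3.5474 - 0.005*188.0336 = 2.6072


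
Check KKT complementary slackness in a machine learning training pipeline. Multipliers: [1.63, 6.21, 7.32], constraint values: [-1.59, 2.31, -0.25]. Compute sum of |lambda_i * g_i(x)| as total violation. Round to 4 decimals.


KKT complementary slackness check:
lambda_1 * g_1 = 1.63 * -1.59 = -2.5917
lambda_2 * g_2 = 6.21 * 2.31 = 14.3451
lambda_3 * g_3 = 7.32 * -0.25 = -1.83
Total violation = 2.5917 + 14.3451 + 1.83 = 18.7668


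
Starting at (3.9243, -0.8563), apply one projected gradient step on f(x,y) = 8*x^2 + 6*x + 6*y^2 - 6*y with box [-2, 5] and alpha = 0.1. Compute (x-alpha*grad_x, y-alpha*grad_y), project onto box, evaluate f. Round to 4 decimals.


Step 1: Compute gradient at (3.9243, -0.8563).
grad_x = 2*8*3.9243 + 6 = 68.7888
grad_y = 2*6*-0.8563 - 6 = -16.2756
Step 2: Gradient step.
x_raw = 3.9243 - 0.1*68.7888 = -2.9546
y_raw = -0.8563 - 0.1*-16.2756 = 0.7713
Step 3: Project onto [-2, 5].
x_proj = clip(-2.9546) = -2.0
y_proj = clip(0.7713) = 0.7713
Step 4: Evaluate f.
f(-2.0, 0.7713) = 18.9415


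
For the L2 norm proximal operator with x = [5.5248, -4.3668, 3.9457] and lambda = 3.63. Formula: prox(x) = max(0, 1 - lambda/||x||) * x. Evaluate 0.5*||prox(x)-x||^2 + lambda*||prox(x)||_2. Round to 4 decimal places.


Step 1: Compute ||x||.
||x|| = 8.0722
Step 2: Compute scaling factor.
scale = max(0, 1 - 3.63/8.0722) = 0.5503
Step 3: prox(x) = [3.0404, -2.4031, 2.1714]
||prox(x)|| = 4.4422
Step 4: Proximal objective.
0.5*||prox-x||^2 = 6.5885
lambda*||prox|| = 16.1252
Total = 22.7137


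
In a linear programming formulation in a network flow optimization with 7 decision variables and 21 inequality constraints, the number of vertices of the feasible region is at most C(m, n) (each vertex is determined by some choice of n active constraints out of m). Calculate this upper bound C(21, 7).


Each vertex corresponds to some choice of n active constraints out of m, so the number of vertices is at most C(m, n) = m! / (n!(m-n)!).
m = 21, n = 7
Numerator: 21 * 20 * 19 * 18 * 17 * 16 * 15
Denominator: 7! = 5040
C(21, 7) = 116280


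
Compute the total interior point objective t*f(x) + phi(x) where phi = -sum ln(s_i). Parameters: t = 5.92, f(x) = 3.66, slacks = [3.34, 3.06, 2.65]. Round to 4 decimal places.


Step 1: Compute log-barrier.
ln values: [1.206, 1.1184, 0.9746]
phi = -(1.206 + 1.1184 + 0.9746) = -3.2989
Step 2: Compute augmented objective.
t*f(x) = 5.92*3.66 = 21.6672
Total = 21.6672 - 3.2989 = 18.3683


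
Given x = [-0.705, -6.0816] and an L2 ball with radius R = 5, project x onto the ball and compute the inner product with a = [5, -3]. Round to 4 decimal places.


Step 1: Compute ||x|| (intermediates to 6 decimals).
||x|| = sqrt((-0.705)^2 + (-6.0816)^2) = 6.122327
Step 2: Project.
Since ||x|| > R, scale = R/||x|| = 5/6.122327 = 0.816683, proj(x) = scale * x
proj(x) = [-0.575762, -4.966739]
Step 3: Dot product.
a^T * proj(x) = 5*(-0.575762) - 3*(-4.966739) = 12.0214


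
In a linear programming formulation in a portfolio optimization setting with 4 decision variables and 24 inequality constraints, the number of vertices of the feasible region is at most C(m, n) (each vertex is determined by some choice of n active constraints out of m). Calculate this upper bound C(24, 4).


Each vertex corresponds to some choice of n active constraints out of m, so the number of vertices is at most C(m, n) = m! / (n!(m-n)!).
m = 24, n = 4
Numerator: 24 * 23 * 22 * 21
Denominator: 4! = 24
C(24, 4) = 10626


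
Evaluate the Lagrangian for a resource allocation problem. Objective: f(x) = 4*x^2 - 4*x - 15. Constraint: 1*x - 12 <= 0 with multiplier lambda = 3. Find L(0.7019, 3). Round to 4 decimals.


Step 1: Evaluate f(x).
f(0.7019) = 4*0.7019^2 - 4*0.7019 - 15 = -15.8369
Step 2: Evaluate g(x).
g(0.7019) = 1*0.7019 - 12 = -11.2981
Step 3: Compute Lagrangian.
L = -15.8369 + 3*-11.2981 = -49.7312


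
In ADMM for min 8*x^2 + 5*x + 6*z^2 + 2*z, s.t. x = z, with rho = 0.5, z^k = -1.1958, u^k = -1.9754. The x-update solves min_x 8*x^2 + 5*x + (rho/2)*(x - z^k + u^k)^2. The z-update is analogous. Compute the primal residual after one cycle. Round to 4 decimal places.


ADMM iteration with rho = 0.5, z^k = -1.1958, u^k = -1.9754
Step 1: x-update.
Minimize 8*x^2 + 5*x + (0.5/2)*(x + 1.1958 - 1.9754)^2
FOC: (2*8 + 0.5)*x = -5 + 0.5*(-1.1958 + 1.9754)
x^{k+1} = -0.2794
Step 2: z-update.
Minimize 6*z^2 + 2*z + (0.5/2)*(-0.2794 - z - 1.9754)^2
FOC: (2*6 + 0.5)*z = -2 + 0.5*(-0.2794 - 1.9754)
z^{k+1} = -0.2502
Step 3: u-update.
u^{k+1} = -1.9754 - 0.2794 + 0.2502 = -2.0046
Step 4: Primal residual = |-0.2794 + 0.2502| = 0.0292


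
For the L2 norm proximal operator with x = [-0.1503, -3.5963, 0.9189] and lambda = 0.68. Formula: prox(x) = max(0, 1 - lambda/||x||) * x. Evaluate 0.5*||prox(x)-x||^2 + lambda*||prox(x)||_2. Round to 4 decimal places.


Step 1: Compute ||x||.
||x|| = 3.7149
Step 2: Compute scaling factor.
scale = max(0, 1 - 0.68/3.7149) = 0.817
Step 3: prox(x) = [-0.1228, -2.938, 0.7507]
||prox(x)|| = 3.0349
Step 4: Proximal objective.
0.5*||prox-x||^2 = 0.2312
lambda*||prox|| = 2.0637
Total = 2.2949


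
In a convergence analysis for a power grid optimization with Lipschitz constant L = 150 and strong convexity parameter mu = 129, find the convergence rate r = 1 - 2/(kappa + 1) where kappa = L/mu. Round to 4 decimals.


Step 1: Compute the condition number.
kappa = L/mu = 150/129 = 1.1628
Step 2: Compute the convergence rate.
r = 1 - 2/(kappa + 1) = 1 - 2*mu/(L + mu) = (L - mu)/(L + mu) = 21/279 = 0.0753


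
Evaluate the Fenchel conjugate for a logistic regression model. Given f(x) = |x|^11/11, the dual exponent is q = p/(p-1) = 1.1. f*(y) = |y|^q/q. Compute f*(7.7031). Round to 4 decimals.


The conjugate exponent q satisfies 1/p + 1/q = 1.
p = 11, so q = 11/(11 - 1) = 1.1
|y|^q = 7.7031^1.1 = 9.4478
f*(7.7031) = 9.4478 / 1.1 = 8.5889


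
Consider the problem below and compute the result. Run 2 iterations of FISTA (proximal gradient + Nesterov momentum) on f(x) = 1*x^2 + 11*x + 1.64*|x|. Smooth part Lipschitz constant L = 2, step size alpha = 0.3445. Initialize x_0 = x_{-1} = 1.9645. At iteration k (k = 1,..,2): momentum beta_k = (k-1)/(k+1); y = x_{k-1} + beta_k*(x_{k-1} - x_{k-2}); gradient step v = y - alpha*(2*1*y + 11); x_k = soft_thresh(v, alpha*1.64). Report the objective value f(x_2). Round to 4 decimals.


FISTA on f(x) = 1*x^2 + 11*x + 1.64*|x|
L = 2, alpha = 0.3445
Iteration 1: beta = 0.0, y = 1.9645 + 0.0*(1.9645 - 1.9645) = 1.9645
  grad(y) = 14.929, v = y - alpha*grad = -3.1785
  prox(v) = soft_thresh(-3.1785, 0.565) = -2.6136
Iteration 2: beta = 0.3333, y = -2.6136 + 0.3333*(-2.6136 - 1.9645) = -4.1396
  grad(y) = 2.7208, v = y - alpha*grad = -5.0769
  prox(v) = soft_thresh(-5.0769, 0.565) = -4.5119
f(x_2) = 1*(-4.5119)^2 + 11*(-4.5119) + 1.64*|-4.5119| = -21.8742


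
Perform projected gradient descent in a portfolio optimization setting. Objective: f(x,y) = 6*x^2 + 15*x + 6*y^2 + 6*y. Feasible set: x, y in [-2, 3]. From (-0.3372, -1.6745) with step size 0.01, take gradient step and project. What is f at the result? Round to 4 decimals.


Step 1: Compute gradient at (-0.3372, -1.6745).
grad_x = 2*6*-0.3372 + 15 = 10.9536
grad_y = 2*6*-1.6745 + 6 = -14.094
Step 2: Gradient step.
x_raw = -0.3372 - 0.01*10.9536 = -0.4467
y_raw = -1.6745 - 0.01*-14.094 = -1.5336
Step 3: Project onto [-2, 3].
x_proj = clip(-0.4467) = -0.4467
y_proj = clip(-1.5336) = -1.5336
Step 4: Evaluate f.
f(-0.4467, -1.5336) = -0.5941


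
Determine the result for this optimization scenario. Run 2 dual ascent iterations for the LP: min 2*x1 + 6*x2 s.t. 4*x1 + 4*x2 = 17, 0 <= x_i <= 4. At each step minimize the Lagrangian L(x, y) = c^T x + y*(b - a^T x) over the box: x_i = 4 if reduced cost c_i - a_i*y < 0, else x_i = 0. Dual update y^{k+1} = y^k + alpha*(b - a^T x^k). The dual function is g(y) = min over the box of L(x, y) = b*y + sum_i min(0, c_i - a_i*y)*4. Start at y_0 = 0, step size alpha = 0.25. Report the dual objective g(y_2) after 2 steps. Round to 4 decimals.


Dual ascent for LP: min 2*x1 + 6*x2, 4*x1 + 4*x2 = 17, 0 <= x_i <= 4
Step 1: y^k = 0.0, reduced costs: (2.0, 6.0)
  x^k = (0.0, 0.0), subgradient = b - a^T x = 17.0
  y^{k+1} = 0.0 + 0.25*17.0 = 4.25
Step 2: y^k = 4.25, reduced costs: (-15.0, -11.0)
  x^k = (4.0, 4.0), subgradient = b - a^T x = -15.0
  y^{k+1} = 4.25 + 0.25*-15.0 = 0.5
Dual objective at y_2 = 0.5: reduced costs (0.0, 4.0), box minimizer x = (0.0, 0.0)
g(y_2) = b*y + (c1 - a1*y)*x1 + (c2 - a2*y)*x2 = 17*0.5 + 0.0*0.0 + 4.0*0.0 = 8.5 + 0.0 + 0.0 = 8.5


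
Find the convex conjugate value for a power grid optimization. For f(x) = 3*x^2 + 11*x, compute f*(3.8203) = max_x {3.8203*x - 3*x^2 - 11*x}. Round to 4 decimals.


f*(y) = sup_x {y*x - a*x^2 - b*x} = sup_x {(y-b)*x - a*x^2}
FOC: (y - b) - 2a*x = 0 => x* = (y - b)/(2a)
x* = (3.8203 - 11)/(2*3) = -1.1966
f*(3.8203) = (y-b)^2/(4a) = (3.8203 - 11)^2/(4*3)
= 51.5481/12 = 4.2957


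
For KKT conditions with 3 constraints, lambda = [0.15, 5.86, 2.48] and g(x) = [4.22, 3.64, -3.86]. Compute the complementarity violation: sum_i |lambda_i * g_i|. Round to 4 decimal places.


KKT complementary slackness check:
lambda_1 * g_1 = 0.15 * 4.22 = 0.633
lambda_2 * g_2 = 5.86 * 3.64 = 21.3304
lambda_3 * g_3 = 2.48 * -3.86 = -9.5728
Total violation = 0.633 + 21.3304 + 9.5728 = 31.5362


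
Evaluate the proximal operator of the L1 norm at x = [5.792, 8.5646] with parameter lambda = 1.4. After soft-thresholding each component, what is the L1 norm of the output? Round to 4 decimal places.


Soft-thresholding with lambda = 1.4:
prox(5.792) = sign(5.792)*max(|5.792| - 1.4, 0) = 4.392
prox(8.5646) = sign(8.5646)*max(|8.5646| - 1.4, 0) = 7.1646
prox(x) = [4.392, 7.1646]
||prox(x)||_1 = 4.392 + 7.1646 = 11.5566


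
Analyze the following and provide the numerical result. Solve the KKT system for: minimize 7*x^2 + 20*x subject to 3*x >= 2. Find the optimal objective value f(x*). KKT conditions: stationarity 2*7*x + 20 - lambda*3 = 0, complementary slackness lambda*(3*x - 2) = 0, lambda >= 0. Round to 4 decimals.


Step 1: Try lambda = 0 (constraint inactive).
x_unc = -20/(2*7) = -1.4286
Check: 3*-1.4286 = -4.2858 < 2 -- violated!
Step 2: Constraint must be active: 3*x = 2
x* = 2/3 = 0.6667 (rounded; the exact value 2/3 is used below)
lambda = (2*7*(2/3) + 20)/3 = 9.7778
Step 3: Compute optimal value.
f(x*) = 7*(2/3)^2 + 20*(2/3) = 16.4444


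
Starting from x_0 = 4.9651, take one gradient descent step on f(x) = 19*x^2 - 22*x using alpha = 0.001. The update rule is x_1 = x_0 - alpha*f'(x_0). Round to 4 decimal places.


We compute the gradient at x_0 and apply the update.
f'(x) = 38*x - 22
f'(4.9651) = 38*4.9651 - 22 = 166.6738
x_1 = 4.9651 - 0.001*166.6738 = 4.7984


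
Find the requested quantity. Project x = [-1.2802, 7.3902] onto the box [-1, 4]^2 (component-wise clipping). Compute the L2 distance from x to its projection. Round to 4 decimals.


Project each component onto [-1, 4].
clip(-1.2802) = -1.0, clip(7.3902) = 4.0
Projection = [-1.0, 4.0]
Squared diffs: [0.0785, 11.4935]
Distance = sqrt(11.572) = 3.4018


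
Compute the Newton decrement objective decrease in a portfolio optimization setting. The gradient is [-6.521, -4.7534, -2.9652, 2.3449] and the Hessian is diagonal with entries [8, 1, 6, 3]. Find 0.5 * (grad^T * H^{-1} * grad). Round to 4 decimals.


Step 1: H is diagonal, so H^(-1) * g = [-0.8151, -4.7534, -0.4942, 0.7816].
Step 2: g^T H^(-1) g = sum_i g_i^2 / H_ii
  = (-6.521)^2/8 + (-4.7534)^2/1 + (-2.9652)^2/6 + (2.3449)^2/3
  = 5.3154 + 22.5948 + 1.4654 + 1.8329 = 31.2085
Step 3: Objective decrease = 0.5 * g^T H^(-1) g = 15.6042


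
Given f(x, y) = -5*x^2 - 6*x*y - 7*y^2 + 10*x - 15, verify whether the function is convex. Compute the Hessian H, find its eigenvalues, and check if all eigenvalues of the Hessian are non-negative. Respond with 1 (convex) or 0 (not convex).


The Hessian of f(x,y) = -5*x^2 - 6*x*y - 7*y^2 + 10*x - 15 is:
H = [[-10, -6], [-6, -14]]
Trace = -10 - 14 = -24
Determinant = -10*-14 - (-6)^2 = 104
Discriminant = (-24)^2 - 4*104 = 160.0
Eigenvalues: lambda_1 = -18.3246, lambda_2 = -5.6754
The function is not convex.

0


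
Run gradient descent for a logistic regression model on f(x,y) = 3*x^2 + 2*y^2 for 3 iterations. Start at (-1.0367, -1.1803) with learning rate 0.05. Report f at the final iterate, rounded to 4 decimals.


Gradient descent on f(x,y) = 3*x^2 + 2*y^2.
Starting point: (-1.0367, -1.1803), alpha = 0.05
Step 1: grad_x = 2*3*-1.0367 = -6.2202, grad_y = 2*2*-1.1803 = -4.7212
  x_1 = -1.0367 - 0.05*-6.2202 = -0.7257
  y_1 = -1.1803 - 0.05*-4.7212 = -0.9442
Step 2: grad_x = 2*3*-0.7257 = -4.3541, grad_y = 2*2*-0.9442 = -3.777
  x_2 = -0.7257 - 0.05*-4.3541 = -0.508
  y_2 = -0.9442 - 0.05*-3.777 = -0.7554
Step 3: grad_x = 2*3*-0.508 = -3.0479, grad_y = 2*2*-0.7554 = -3.0216
  x_3 = -0.508 - 0.05*-3.0479 = -0.3556
  y_3 = -0.7554 - 0.05*-3.0216 = -0.6043
f(-0.3556, -0.6043) = 3*(-0.3556)^2 + 2*(-0.6043)^2 = 1.1097


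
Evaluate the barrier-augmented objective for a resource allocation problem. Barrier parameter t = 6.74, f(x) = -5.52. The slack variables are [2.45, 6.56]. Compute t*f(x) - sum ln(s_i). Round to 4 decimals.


Step 1: Compute log-barrier.
ln values: [0.8961, 1.881]
phi = -(0.8961 + 1.881) = -2.7771
Step 2: Compute augmented objective.
t*f(x) = 6.74*-5.52 = -37.2048
Total = -37.2048 - 2.7771 = -39.9819


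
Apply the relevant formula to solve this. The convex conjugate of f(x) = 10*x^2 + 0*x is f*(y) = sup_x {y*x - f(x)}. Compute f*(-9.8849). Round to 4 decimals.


f*(y) = sup_x {y*x - a*x^2 - b*x} = sup_x {(y-b)*x - a*x^2}
FOC: (y - b) - 2a*x = 0 => x* = (y - b)/(2a)
x* = (-9.8849 - 0)/(2*10) = -0.4942
f*(-9.8849) = (y-b)^2/(4a) = (-9.8849 - 0)^2/(4*10)
= 97.7112/40 = 2.4428


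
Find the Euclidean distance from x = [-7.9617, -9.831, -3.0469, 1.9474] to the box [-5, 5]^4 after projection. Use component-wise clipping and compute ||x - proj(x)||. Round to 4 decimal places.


Project each component onto [-5, 5].
clip(-7.9617) = -5.0, clip(-9.831) = -5.0, clip(-3.0469) = -3.0469, clip(1.9474) = 1.9474
Projection = [-5.0, -5.0, -3.0469, 1.9474]
Squared diffs: [8.7717, 23.3386, 0.0, 0.0]
Distance = sqrt(32.1103) = 5.6666


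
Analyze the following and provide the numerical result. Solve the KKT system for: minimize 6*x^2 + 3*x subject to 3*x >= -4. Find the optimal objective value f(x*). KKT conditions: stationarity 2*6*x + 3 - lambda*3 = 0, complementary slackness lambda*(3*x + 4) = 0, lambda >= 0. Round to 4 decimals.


Step 1: Try lambda = 0 (constraint inactive).
Stationarity: 2*6*x + 3 = 0
x* = -3/(2*6) = -0.25
Check constraint: 3*-0.25 = -0.75 >= -4 -- satisfied.
Step 2: Compute optimal value.
f(x*) = 6*(-0.25)^2 + 3*(-0.25) = -0.375


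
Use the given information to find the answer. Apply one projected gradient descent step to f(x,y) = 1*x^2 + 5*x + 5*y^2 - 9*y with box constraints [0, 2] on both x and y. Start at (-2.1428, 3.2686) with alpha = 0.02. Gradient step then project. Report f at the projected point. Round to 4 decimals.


Step 1: Compute gradient at (-2.1428, 3.2686).
grad_x = 2*1*-2.1428 + 5 = 0.7144
grad_y = 2*5*3.2686 - 9 = 23.686
Step 2: Gradient step.
x_raw = -2.1428 - 0.02*0.7144 = -2.1571
y_raw = 3.2686 - 0.02*23.686 = 2.7949
Step 3: Project onto [0, 2].
x_proj = clip(-2.1571) = 0.0
y_proj = clip(2.7949) = 2.0
Step 4: Evaluate f.
f(0.0, 2.0) = 2.0


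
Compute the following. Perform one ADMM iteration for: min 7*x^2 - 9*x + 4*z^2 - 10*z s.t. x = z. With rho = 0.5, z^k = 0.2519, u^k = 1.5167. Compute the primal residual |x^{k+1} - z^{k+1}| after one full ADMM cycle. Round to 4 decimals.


ADMM iteration with rho = 0.5, z^k = 0.2519, u^k = 1.5167
Step 1: x-update.
Minimize 7*x^2 - 9*x + (0.5/2)*(x - 0.2519 + 1.5167)^2
FOC: (2*7 + 0.5)*x = 9 + 0.5*(0.2519 - 1.5167)
x^{k+1} = 0.5771
Step 2: z-update.
Minimize 4*z^2 - 10*z + (0.5/2)*(0.5771 - z + 1.5167)^2
FOC: (2*4 + 0.5)*z = 10 + 0.5*(0.5771 + 1.5167)
z^{k+1} = 1.2996
Step 3: u-update.
u^{k+1} = 1.5167 + 0.5771 - 1.2996 = 0.7941
Step 4: Primal residual = |0.5771 - 1.2996| = 0.7226


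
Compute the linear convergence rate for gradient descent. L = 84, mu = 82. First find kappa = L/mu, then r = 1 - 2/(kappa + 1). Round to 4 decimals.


Step 1: Compute the condition number.
kappa = L/mu = 84/82 = 1.0244
Step 2: Compute the convergence rate.
r = 1 - 2/(kappa + 1) = 1 - 2*mu/(L + mu) = (L - mu)/(L + mu) = 2/166 = 0.012


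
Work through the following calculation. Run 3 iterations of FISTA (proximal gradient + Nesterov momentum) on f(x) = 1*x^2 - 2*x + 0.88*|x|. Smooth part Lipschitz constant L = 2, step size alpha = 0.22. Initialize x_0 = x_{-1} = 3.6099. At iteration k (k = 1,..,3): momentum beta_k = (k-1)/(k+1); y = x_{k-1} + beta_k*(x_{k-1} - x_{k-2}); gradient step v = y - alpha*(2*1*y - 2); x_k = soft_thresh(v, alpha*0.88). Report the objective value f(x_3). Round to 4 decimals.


FISTA on f(x) = 1*x^2 - 2*x + 0.88*|x|
L = 2, alpha = 0.22
Iteration 1: beta = 0.0, y = 3.6099 + 0.0*(3.6099 - 3.6099) = 3.6099
  grad(y) = 5.2198, v = y - alpha*grad = 2.4615
  prox(v) = soft_thresh(2.4615, 0.1936) = 2.2679
Iteration 2: beta = 0.3333, y = 2.2679 + 0.3333*(2.2679 - 3.6099) = 1.8206
  grad(y) = 1.6413, v = y - alpha*grad = 1.4596
  prox(v) = soft_thresh(1.4596, 0.1936) = 1.266
Iteration 3: beta = 0.5, y = 1.266 + 0.5*(1.266 - 2.2679) = 0.765
  grad(y) = -0.4701, v = y - alpha*grad = 0.8684
  prox(v) = soft_thresh(0.8684, 0.1936) = 0.6748
f(x_3) = 1*0.6748^2 - 2*0.6748 + 0.88*|0.6748| = -0.3004


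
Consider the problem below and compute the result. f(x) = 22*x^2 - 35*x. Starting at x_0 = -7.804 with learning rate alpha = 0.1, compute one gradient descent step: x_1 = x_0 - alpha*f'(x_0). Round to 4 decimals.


We compute the gradient at x_0 and apply the update.
f'(x) = 44*x - 35
f'(-7.804) = 44*-7.804 - 35 = -378.376
x_1 = -7.804 - 0.1*-378.376 = 30.0336


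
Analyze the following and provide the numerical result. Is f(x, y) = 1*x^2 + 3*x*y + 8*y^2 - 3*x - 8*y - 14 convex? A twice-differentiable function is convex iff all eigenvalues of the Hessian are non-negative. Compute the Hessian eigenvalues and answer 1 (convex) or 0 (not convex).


The Hessian of f(x,y) = 1*x^2 + 3*x*y + 8*y^2 - 3*x - 8*y - 14 is:
H = [[2, 3], [3, 16]]
Trace = 2 + 16 = 18
Determinant = 2*16 - (3)^2 = 23
Discriminant = (18)^2 - 4*23 = 232.0
Eigenvalues: lambda_1 = 1.3842, lambda_2 = 16.6158
The function is convex.

1


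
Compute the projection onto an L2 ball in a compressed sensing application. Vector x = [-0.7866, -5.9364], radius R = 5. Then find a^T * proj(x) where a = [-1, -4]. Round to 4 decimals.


Step 1: Compute ||x|| (intermediates to 6 decimals).
||x|| = sqrt((-0.7866)^2 + (-5.9364)^2) = 5.988287
Step 2: Project.
Since ||x|| > R, scale = R/||x|| = 5/5.988287 = 0.834963, proj(x) = scale * x
proj(x) = [-0.656782, -4.956674]
Step 3: Dot product.
a^T * proj(x) = -1*(-0.656782) - 4*(-4.956674) = 20.4835


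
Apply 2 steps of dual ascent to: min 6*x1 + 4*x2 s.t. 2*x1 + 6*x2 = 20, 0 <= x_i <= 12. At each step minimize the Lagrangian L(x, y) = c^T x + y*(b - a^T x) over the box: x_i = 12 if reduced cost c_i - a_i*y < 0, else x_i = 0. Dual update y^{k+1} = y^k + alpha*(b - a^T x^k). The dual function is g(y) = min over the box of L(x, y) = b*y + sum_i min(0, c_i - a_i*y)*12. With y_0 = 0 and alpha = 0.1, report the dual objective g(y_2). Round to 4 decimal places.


Dual ascent for LP: min 6*x1 + 4*x2, 2*x1 + 6*x2 = 20, 0 <= x_i <= 12
Step 1: y^k = 0.0, reduced costs: (6.0, 4.0)
  x^k = (0.0, 0.0), subgradient = b - a^T x = 20.0
  y^{k+1} = 0.0 + 0.1*20.0 = 2.0
Step 2: y^k = 2.0, reduced costs: (2.0, -8.0)
  x^k = (0.0, 12.0), subgradient = b - a^T x = -52.0
  y^{k+1} = 2.0 + 0.1*-52.0 = -3.2
Dual objective at y_2 = -3.2: reduced costs (12.4, 23.2), box minimizer x = (0.0, 0.0)
g(y_2) = b*y + (c1 - a1*y)*x1 + (c2 - a2*y)*x2 = 20*(-3.2) + 12.4*0.0 + 23.2*0.0 = -64.0 + 0.0 + 0.0 = -64.0


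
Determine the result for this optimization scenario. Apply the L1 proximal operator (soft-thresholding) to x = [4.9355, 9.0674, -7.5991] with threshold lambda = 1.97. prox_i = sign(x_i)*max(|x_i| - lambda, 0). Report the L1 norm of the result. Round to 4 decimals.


Soft-thresholding with lambda = 1.97:
prox(4.9355) = sign(4.9355)*max(|4.9355| - 1.97, 0) = 2.9655
prox(9.0674) = sign(9.0674)*max(|9.0674| - 1.97, 0) = 7.0974
prox(-7.5991) = sign(-7.5991)*max(|-7.5991| - 1.97, 0) = -5.6291
prox(x) = [2.9655, 7.0974, -5.6291]
||prox(x)||_1 = 2.9655 + 7.0974 + 5.6291 = 15.692


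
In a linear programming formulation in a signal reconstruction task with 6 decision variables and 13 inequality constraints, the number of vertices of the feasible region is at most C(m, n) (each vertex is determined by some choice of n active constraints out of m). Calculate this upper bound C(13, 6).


Each vertex corresponds to some choice of n active constraints out of m, so the number of vertices is at most C(m, n) = m! / (n!(m-n)!).
m = 13, n = 6
Numerator: 13 * 12 * 11 * 10 * 9 * 8
Denominator: 6! = 720
C(13, 6) = 1716


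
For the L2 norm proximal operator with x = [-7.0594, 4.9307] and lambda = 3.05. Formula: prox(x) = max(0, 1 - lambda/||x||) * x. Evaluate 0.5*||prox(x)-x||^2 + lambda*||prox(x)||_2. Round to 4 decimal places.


Step 1: Compute ||x||.
||x|| = 8.6109
Step 2: Compute scaling factor.
scale = max(0, 1 - 3.05/8.6109) = 0.6458
Step 3: prox(x) = [-4.5589, 3.1842]
||prox(x)|| = 5.5609
Step 4: Proximal objective.
0.5*||prox-x||^2 = 4.6513
lambda*||prox|| = 16.9607
Total = 21.6119


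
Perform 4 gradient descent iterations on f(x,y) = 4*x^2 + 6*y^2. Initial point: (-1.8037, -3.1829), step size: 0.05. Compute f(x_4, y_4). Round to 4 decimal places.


Gradient descent on f(x,y) = 4*x^2 + 6*y^2.
Starting point: (-1.8037, -3.1829), alpha = 0.05
Step 1: grad_x = 2*4*-1.8037 = -14.4296, grad_y = 2*6*-3.1829 = -38.1948
  x_1 = -1.8037 - 0.05*-14.4296 = -1.0822
  y_1 = -3.1829 - 0.05*-38.1948 = -1.2732
Step 2: grad_x = 2*4*-1.0822 = -8.6578, grad_y = 2*6*-1.2732 = -15.2779
  x_2 = -1.0822 - 0.05*-8.6578 = -0.6493
  y_2 = -1.2732 - 0.05*-15.2779 = -0.5093
Step 3: grad_x = 2*4*-0.6493 = -5.1947, grad_y = 2*6*-0.5093 = -6.1112
  x_3 = -0.6493 - 0.05*-5.1947 = -0.3896
  y_3 = -0.5093 - 0.05*-6.1112 = -0.2037
Step 4: grad_x = 2*4*-0.3896 = -3.1168, grad_y = 2*6*-0.2037 = -2.4445
  x_4 = -0.3896 - 0.05*-3.1168 = -0.2338
  y_4 = -0.2037 - 0.05*-2.4445 = -0.0815
f(-0.2338, -0.0815) = 4*(-0.2338)^2 + 6*(-0.0815)^2 = 0.2584


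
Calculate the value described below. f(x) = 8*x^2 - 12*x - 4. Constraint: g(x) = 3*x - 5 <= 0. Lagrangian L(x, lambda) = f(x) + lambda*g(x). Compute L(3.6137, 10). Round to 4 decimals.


Step 1: Evaluate f(x).
f(3.6137) = 8*3.6137^2 - 12*3.6137 - 4 = 57.1062
Step 2: Evaluate g(x).
g(3.6137) = 3*3.6137 - 5 = 5.8411
Step 3: Compute Lagrangian.
L = 57.1062 + 10*5.8411 = 115.5172


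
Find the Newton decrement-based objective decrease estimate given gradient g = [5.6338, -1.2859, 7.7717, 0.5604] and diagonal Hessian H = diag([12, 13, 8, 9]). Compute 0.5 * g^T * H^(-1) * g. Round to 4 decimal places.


Step 1: H is diagonal, so H^(-1) * g = [0.4695, -0.0989, 0.9715, 0.0623].
Step 2: g^T H^(-1) g = sum_i g_i^2 / H_ii
  = (5.6338)^2/12 + (-1.2859)^2/13 + (7.7717)^2/8 + (0.5604)^2/9
  = 2.645 + 0.1272 + 7.5499 + 0.0349 = 10.357
Step 3: Objective decrease = 0.5 * g^T H^(-1) g = 5.1785


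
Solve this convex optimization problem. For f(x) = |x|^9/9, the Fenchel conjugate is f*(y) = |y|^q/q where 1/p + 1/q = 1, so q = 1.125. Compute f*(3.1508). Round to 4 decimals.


The conjugate exponent q satisfies 1/p + 1/q = 1.
p = 9, so q = 9/(9 - 1) = 1.125
|y|^q = 3.1508^1.125 = 3.6368
f*(3.1508) = 3.6368 / 1.125 = 3.2327


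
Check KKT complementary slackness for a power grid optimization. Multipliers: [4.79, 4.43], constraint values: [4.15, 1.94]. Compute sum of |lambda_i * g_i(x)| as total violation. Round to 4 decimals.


KKT complementary slackness check:
lambda_1 * g_1 = 4.79 * 4.15 = 19.8785
lambda_2 * g_2 = 4.43 * 1.94 = 8.5942
Total violation = 19.8785 + 8.5942 = 28.4727


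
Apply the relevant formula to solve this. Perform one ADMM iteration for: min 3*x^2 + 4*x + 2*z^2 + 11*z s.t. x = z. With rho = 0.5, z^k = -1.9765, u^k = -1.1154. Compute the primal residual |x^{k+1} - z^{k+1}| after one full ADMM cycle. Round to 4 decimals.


ADMM iteration with rho = 0.5, z^k = -1.9765, u^k = -1.1154
Step 1: x-update.
Minimize 3*x^2 + 4*x + (0.5/2)*(x + 1.9765 - 1.1154)^2
FOC: (2*3 + 0.5)*x = -4 + 0.5*(-1.9765 + 1.1154)
x^{k+1} = -0.6816
Step 2: z-update.
Minimize 2*z^2 + 11*z + (0.5/2)*(-0.6816 - z - 1.1154)^2
FOC: (2*2 + 0.5)*z = -11 + 0.5*(-0.6816 - 1.1154)
z^{k+1} = -2.6441
Step 3: u-update.
u^{k+1} = -1.1154 - 0.6816 + 2.6441 = 0.8471
Step 4: Primal residual = |-0.6816 + 2.6441| = 1.9625


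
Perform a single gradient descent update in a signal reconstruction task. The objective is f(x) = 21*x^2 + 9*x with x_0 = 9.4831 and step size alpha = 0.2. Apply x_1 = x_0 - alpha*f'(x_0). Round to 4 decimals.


We compute the gradient at x_0 and apply the update.
f'(x) = 42*x + 9
f'(9.4831) = 42*9.4831 + 9 = 407.2902
x_1 = 9.4831 - 0.2*407.2902 = -71.9749


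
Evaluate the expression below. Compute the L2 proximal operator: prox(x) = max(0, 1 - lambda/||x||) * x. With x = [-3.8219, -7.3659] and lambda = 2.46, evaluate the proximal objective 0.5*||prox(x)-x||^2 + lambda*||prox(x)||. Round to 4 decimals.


Step 1: Compute ||x||.
||x|| = 8.2984
Step 2: Compute scaling factor.
scale = max(0, 1 - 2.46/8.2984) = 0.7036
Step 3: prox(x) = [-2.6889, -5.1823]
||prox(x)|| = 5.8384
Step 4: Proximal objective.
0.5*||prox-x||^2 = 3.0258
lambda*||prox|| = 14.3625
Total = 17.3883


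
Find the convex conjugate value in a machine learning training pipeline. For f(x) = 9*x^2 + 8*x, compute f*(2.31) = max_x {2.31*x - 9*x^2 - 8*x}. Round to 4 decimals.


f*(y) = sup_x {y*x - a*x^2 - b*x} = sup_x {(y-b)*x - a*x^2}
FOC: (y - b) - 2a*x = 0 => x* = (y - b)/(2a)
x* = (2.31 - 8)/(2*9) = -0.3161
f*(2.31) = (y-b)^2/(4a) = (2.31 - 8)^2/(4*9)
= 32.3761/36 = 0.8993


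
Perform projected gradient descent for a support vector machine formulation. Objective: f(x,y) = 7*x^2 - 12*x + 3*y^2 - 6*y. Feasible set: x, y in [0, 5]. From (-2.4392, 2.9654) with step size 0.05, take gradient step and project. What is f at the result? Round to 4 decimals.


Step 1: Compute gradient at (-2.4392, 2.9654).
grad_x = 2*7*-2.4392 - 12 = -46.1488
grad_y = 2*3*2.9654 - 6 = 11.7924
Step 2: Gradient step.
x_raw = -2.4392 - 0.05*-46.1488 = -0.1318
y_raw = 2.9654 - 0.05*11.7924 = 2.3758
Step 3: Project onto [0, 5].
x_proj = clip(-0.1318) = 0.0
y_proj = clip(2.3758) = 2.3758
Step 4: Evaluate f.
f(0.0, 2.3758) = 2.6783
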